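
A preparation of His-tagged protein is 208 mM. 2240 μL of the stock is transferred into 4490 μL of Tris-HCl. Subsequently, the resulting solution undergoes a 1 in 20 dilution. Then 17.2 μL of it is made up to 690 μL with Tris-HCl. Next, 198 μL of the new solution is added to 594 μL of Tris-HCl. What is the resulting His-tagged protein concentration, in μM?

Overall dilution factor = 3.004 × 20 × 40.12 × 4 = 9642.
208 mM / 9642 = 0.0216 mM = 21.6 μM.

21.6 μM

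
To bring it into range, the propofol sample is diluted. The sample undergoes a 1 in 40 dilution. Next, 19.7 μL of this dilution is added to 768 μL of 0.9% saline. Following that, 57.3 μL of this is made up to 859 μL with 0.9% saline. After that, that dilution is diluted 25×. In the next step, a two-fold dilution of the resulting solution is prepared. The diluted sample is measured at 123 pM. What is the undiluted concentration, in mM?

0.147 mM

Overall dilution factor = 40 × 39.98 × 14.99 × 25 × 2 = 1.20 × 10⁶.
Original = 123 pM × 1.20 × 10⁶ = 1.47 × 10⁸ pM = 0.147 mM.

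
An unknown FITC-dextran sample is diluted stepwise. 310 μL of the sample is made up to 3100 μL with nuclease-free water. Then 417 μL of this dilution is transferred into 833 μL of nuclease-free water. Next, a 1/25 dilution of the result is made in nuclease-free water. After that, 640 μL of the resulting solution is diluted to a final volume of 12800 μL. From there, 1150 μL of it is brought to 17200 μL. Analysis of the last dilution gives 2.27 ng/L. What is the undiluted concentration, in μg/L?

509 μg/L

Overall dilution factor = 10 × 2.998 × 25 × 20 × 14.96 = 2.24 × 10⁵.
Original = 2.27 ng/L × 2.24 × 10⁵ = 5.09 × 10⁵ ng/L = 509 μg/L.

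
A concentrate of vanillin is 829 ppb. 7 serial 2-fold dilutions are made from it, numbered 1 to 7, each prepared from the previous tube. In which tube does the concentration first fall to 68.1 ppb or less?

Tube n has concentration 829 ppb / 2ⁿ.
Need 2ⁿ ≥ 829 ppb / 68.1 ppb = 12.2, so n ≥ 3.61.
First such tube: n = 4.

tube 4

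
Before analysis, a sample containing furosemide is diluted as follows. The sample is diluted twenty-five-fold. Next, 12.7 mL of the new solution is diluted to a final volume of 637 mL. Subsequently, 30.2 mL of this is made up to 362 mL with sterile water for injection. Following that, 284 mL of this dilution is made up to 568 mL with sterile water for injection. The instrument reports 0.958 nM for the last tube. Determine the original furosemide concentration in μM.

28.8 μM

Overall dilution factor = 25 × 50.16 × 11.99 × 2 = 3.01 × 10⁴.
Original = 0.958 nM × 3.01 × 10⁴ = 2.88 × 10⁴ nM = 28.8 μM.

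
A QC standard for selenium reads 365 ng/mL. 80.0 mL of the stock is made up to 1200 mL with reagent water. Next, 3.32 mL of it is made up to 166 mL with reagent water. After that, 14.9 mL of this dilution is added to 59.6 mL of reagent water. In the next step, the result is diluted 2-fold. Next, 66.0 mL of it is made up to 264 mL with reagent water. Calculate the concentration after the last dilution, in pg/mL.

12.2 pg/mL

Overall dilution factor = 15 × 50 × 5 × 2 × 4 = 3.00 × 10⁴.
365 ng/mL / 3.00 × 10⁴ = 0.0122 ng/mL = 12.2 pg/mL.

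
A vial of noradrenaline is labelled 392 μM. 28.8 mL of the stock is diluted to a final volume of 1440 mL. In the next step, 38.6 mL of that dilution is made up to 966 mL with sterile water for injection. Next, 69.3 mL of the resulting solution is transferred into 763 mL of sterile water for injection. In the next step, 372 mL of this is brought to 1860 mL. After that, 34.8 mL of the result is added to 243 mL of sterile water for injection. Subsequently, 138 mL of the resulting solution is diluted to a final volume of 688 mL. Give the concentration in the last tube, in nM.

Overall dilution factor = 50 × 25.03 × 12.01 × 5 × 7.983 × 4.986 = 2.99 × 10⁶.
392 μM / 2.99 × 10⁶ = 1.31 × 10⁻⁴ μM = 0.131 nM.

0.131 nM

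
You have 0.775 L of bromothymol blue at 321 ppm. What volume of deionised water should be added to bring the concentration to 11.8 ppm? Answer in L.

20.3 L

V₂ = C₁V₁/C₂ = 321 × 0.775 / 11.8 = 21.1 L.
Diluent to add = V₂ − V₁ = 21.1 − 0.775 = 20.3 L.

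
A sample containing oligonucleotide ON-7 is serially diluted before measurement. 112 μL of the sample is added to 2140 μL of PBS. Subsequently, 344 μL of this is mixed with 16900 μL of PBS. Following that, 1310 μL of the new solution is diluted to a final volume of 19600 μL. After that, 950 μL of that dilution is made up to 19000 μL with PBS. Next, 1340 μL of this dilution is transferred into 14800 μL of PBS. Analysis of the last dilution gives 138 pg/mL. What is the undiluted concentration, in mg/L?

Overall dilution factor = 20.11 × 50.13 × 14.96 × 20 × 12.04 = 3.63 × 10⁶.
Original = 138 pg/mL × 3.63 × 10⁶ = 5.01 × 10⁸ pg/mL = 501 mg/L.

501 mg/L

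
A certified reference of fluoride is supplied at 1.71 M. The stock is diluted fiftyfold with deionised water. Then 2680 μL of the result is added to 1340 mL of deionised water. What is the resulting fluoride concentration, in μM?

68.3 μM

Overall dilution factor = 50 × 501 = 2.50 × 10⁴.
1.71 M / 2.50 × 10⁴ = 6.83 × 10⁻⁵ M = 68.3 μM.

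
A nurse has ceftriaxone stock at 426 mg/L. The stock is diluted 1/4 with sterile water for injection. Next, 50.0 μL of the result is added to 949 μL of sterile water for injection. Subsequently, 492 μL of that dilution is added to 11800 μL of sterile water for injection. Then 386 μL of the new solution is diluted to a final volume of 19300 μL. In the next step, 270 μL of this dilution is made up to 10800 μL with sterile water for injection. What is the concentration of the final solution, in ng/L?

107 ng/L

Overall dilution factor = 4 × 19.98 × 24.98 × 50 × 40 = 3.99 × 10⁶.
426 mg/L / 3.99 × 10⁶ = 1.07 × 10⁻⁴ mg/L = 107 ng/L.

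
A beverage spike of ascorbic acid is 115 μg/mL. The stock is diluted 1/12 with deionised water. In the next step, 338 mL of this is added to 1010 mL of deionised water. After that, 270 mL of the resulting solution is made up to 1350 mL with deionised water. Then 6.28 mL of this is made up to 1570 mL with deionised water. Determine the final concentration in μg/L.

1.92 μg/L

Overall dilution factor = 12 × 3.988 × 5 × 250 = 5.98 × 10⁴.
115 μg/mL / 5.98 × 10⁴ = 1.92 × 10⁻³ μg/mL = 1.92 μg/L.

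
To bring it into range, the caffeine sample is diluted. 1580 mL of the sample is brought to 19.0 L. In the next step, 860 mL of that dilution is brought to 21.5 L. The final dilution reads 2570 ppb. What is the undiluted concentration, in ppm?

Overall dilution factor = 12.03 × 25 = 301.
Original = 2570 ppb × 301 = 7.73 × 10⁵ ppb = 773 ppm.

773 ppm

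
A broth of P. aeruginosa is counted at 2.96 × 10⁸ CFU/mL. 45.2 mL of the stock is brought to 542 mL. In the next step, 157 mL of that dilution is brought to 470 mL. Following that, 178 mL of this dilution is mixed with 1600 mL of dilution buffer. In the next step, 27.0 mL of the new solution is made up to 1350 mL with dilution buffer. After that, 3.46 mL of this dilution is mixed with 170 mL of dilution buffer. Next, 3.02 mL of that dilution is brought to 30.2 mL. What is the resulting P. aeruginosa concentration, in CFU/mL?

Overall dilution factor = 11.99 × 2.994 × 9.989 × 50 × 50.13 × 10 = 8.99 × 10⁶.
2.96 × 10⁸ CFU/mL / 8.99 × 10⁶ = 32.9 CFU/mL.

32.9 CFU/mL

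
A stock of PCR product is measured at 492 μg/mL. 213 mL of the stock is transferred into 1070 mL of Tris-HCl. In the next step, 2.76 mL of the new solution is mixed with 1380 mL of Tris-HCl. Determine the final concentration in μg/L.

Overall dilution factor = 6.023 × 501 = 3018.
492 μg/mL / 3018 = 0.163 μg/mL = 163 μg/L.

163 μg/L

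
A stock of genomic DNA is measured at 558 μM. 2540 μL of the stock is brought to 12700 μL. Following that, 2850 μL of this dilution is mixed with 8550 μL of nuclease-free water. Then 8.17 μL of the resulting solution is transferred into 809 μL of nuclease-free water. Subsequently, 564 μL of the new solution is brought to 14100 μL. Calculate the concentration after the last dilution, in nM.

11.2 nM

Overall dilution factor = 5 × 4 × 100.0 × 25 = 5.00 × 10⁴.
558 μM / 5.00 × 10⁴ = 0.0112 μM = 11.2 nM.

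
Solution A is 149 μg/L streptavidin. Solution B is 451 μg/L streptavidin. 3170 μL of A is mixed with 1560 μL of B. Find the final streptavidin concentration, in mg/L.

0.249 mg/L

C_mix = (C_A·V_A + C_B·V_B)/(V_A + V_B) = (149×3170 + 451×1560) / 4730 = 249 μg/L = 0.249 mg/L.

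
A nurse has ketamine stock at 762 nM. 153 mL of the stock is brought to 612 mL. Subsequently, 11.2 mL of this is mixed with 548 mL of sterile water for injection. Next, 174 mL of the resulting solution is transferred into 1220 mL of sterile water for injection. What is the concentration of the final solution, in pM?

Overall dilution factor = 4 × 49.93 × 8.011 = 1600.
762 nM / 1600 = 0.476 nM = 476 pM.

476 pM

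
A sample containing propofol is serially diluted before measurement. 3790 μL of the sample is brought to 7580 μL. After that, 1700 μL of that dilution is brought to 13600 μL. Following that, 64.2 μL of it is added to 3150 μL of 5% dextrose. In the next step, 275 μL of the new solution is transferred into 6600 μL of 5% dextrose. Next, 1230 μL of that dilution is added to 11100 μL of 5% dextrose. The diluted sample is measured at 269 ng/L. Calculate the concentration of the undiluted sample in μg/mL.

Overall dilution factor = 2 × 8 × 50.07 × 25 × 10.02 = 2.01 × 10⁵.
Original = 269 ng/L × 2.01 × 10⁵ = 5.40 × 10⁷ ng/L = 54.0 μg/mL.

54.0 μg/mL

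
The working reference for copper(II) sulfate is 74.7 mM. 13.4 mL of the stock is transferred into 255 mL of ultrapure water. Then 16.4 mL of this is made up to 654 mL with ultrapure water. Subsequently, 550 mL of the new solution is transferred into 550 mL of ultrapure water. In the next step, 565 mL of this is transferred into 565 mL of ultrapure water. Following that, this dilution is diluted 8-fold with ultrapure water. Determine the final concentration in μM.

Overall dilution factor = 20.03 × 39.88 × 2 × 2 × 8 = 2.56 × 10⁴.
74.7 mM / 2.56 × 10⁴ = 2.92 × 10⁻³ mM = 2.92 μM.

2.92 μM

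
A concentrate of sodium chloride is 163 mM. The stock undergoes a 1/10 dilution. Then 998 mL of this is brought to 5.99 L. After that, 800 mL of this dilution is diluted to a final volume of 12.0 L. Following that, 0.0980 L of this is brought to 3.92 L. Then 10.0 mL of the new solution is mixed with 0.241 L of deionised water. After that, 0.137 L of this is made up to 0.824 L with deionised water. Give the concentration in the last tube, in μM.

Overall dilution factor = 10 × 6.002 × 15 × 40 × 25.10 × 6.015 = 5.44 × 10⁶.
163 mM / 5.44 × 10⁶ = 3.00 × 10⁻⁵ mM = 0.0300 μM.

0.0300 μM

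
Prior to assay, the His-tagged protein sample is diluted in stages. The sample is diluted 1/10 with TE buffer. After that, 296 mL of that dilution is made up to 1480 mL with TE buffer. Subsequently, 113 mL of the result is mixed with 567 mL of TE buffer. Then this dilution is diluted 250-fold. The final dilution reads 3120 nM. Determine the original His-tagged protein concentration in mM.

Overall dilution factor = 10 × 5 × 6.018 × 250 = 7.52 × 10⁴.
Original = 3120 nM × 7.52 × 10⁴ = 2.35 × 10⁸ nM = 235 mM.

235 mM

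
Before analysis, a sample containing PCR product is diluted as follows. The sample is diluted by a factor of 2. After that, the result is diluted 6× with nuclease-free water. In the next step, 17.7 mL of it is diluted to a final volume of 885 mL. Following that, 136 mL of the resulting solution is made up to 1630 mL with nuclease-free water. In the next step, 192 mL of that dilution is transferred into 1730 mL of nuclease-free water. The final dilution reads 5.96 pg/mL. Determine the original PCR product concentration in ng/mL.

Overall dilution factor = 2 × 6 × 50 × 11.99 × 10.01 = 7.20 × 10⁴.
Original = 5.96 pg/mL × 7.20 × 10⁴ = 4.29 × 10⁵ pg/mL = 429 ng/mL.

429 ng/mL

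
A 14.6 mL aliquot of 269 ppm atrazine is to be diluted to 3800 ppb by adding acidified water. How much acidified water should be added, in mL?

3800 ppb = 3.80 ppm.
V₂ = C₁V₁/C₂ = 269 × 14.6 / 3.80 = 1034 mL.
Diluent to add = V₂ − V₁ = 1034 − 14.6 = 1020 mL.

1020 mL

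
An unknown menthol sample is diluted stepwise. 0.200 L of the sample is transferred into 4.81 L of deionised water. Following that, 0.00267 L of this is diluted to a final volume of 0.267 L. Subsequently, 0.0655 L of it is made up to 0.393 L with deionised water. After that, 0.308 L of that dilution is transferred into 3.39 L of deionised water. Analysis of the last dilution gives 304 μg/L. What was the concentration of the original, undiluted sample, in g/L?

54.9 g/L

Overall dilution factor = 25.05 × 100 × 6 × 12.01 = 1.80 × 10⁵.
Original = 304 μg/L × 1.80 × 10⁵ = 5.49 × 10⁷ μg/L = 54.9 g/L.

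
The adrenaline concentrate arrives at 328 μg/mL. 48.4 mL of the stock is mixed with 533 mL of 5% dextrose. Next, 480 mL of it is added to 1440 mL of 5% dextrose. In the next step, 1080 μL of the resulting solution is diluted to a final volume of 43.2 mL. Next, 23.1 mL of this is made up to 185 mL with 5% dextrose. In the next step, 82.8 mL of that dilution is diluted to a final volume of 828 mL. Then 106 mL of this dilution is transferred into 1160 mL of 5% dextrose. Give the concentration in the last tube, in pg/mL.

Overall dilution factor = 12.01 × 4 × 40 × 8.009 × 10 × 11.94 = 1.84 × 10⁶.
328 μg/mL / 1.84 × 10⁶ = 1.78 × 10⁻⁴ μg/mL = 178 pg/mL.

178 pg/mL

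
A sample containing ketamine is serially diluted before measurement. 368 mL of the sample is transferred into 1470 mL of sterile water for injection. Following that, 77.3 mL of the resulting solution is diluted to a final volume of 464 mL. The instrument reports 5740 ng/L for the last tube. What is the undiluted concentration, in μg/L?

172 μg/L

Overall dilution factor = 4.995 × 6.003 = 30.0.
Original = 5740 ng/L × 30.0 = 1.72 × 10⁵ ng/L = 172 μg/L.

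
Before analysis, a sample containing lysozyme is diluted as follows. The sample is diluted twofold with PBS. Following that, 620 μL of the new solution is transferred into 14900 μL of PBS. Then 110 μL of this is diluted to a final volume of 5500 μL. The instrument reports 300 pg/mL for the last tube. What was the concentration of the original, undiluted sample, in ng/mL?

751 ng/mL

Overall dilution factor = 2 × 25.03 × 50 = 2503.
Original = 300 pg/mL × 2503 = 7.51 × 10⁵ pg/mL = 751 ng/mL.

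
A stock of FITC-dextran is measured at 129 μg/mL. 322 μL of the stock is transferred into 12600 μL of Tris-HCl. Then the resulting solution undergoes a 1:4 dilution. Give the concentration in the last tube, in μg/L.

Overall dilution factor = 40.13 × 4 = 161.
129 μg/mL / 161 = 0.804 μg/mL = 804 μg/L.

804 μg/L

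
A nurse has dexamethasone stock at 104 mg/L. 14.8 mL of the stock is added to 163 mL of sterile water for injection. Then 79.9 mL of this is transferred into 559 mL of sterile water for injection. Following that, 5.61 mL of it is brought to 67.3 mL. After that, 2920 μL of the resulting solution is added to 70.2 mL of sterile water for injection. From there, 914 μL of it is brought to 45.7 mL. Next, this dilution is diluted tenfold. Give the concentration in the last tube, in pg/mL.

Overall dilution factor = 12.01 × 7.996 × 12.00 × 25.04 × 50 × 10 = 1.44 × 10⁷.
104 mg/L / 1.44 × 10⁷ = 7.21 × 10⁻⁶ mg/L = 7.21 pg/mL.

7.21 pg/mL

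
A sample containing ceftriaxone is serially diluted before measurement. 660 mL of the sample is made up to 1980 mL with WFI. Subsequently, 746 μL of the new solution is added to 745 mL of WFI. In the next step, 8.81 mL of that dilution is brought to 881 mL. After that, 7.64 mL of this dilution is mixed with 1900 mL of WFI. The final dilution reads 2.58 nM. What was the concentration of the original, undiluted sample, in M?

Overall dilution factor = 3 × 999.7 × 100 × 249.7 = 7.49 × 10⁷.
Original = 2.58 nM × 7.49 × 10⁷ = 1.93 × 10⁸ nM = 0.193 M.

0.193 M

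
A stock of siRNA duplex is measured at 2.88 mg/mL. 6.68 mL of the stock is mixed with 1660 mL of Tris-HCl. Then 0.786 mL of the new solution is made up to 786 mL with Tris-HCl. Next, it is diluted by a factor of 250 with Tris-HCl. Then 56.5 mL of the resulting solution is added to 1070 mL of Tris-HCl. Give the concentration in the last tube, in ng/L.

2.32 ng/L

Overall dilution factor = 249.5 × 1000 × 250 × 19.94 = 1.24 × 10⁹.
2.88 mg/mL / 1.24 × 10⁹ = 2.32 × 10⁻⁹ mg/mL = 2.32 ng/L.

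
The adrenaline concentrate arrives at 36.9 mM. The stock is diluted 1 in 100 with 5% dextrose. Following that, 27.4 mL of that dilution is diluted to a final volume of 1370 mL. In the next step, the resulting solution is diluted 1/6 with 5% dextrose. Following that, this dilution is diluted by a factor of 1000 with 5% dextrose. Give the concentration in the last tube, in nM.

Overall dilution factor = 100 × 50 × 6 × 1000 = 3.00 × 10⁷.
36.9 mM / 3.00 × 10⁷ = 1.23 × 10⁻⁶ mM = 1.23 nM.

1.23 nM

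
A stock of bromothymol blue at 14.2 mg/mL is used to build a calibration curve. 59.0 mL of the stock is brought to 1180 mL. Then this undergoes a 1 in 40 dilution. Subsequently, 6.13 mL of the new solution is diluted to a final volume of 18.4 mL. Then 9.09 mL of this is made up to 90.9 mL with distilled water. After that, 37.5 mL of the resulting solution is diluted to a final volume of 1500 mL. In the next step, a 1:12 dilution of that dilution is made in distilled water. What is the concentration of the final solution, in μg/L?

Overall dilution factor = 20 × 40 × 3.002 × 10 × 40 × 12 = 1.15 × 10⁷.
14.2 mg/mL / 1.15 × 10⁷ = 1.23 × 10⁻⁶ mg/mL = 1.23 μg/L.

1.23 μg/L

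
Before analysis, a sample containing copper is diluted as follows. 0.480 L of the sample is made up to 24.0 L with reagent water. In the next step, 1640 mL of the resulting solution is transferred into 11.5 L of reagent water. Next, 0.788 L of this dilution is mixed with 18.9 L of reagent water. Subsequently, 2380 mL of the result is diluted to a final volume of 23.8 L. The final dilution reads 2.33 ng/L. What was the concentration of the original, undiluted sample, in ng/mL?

Overall dilution factor = 50 × 8.012 × 24.98 × 10 = 1.00 × 10⁵.
Original = 2.33 ng/L × 1.00 × 10⁵ = 2.33 × 10⁵ ng/L = 233 ng/mL.

233 ng/mL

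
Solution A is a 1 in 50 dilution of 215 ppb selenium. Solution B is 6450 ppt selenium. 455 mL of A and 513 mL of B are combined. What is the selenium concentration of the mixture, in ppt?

C_A = 215 ppb / 50 = 4.30 ppb.
C_B = 6450 ppt = 6.45 ppb.
C_mix = (C_A·V_A + C_B·V_B)/(V_A + V_B) = (4.30×455 + 6.45×513) / 968.0 = 5.44 ppb = 5440 ppt.

5440 ppt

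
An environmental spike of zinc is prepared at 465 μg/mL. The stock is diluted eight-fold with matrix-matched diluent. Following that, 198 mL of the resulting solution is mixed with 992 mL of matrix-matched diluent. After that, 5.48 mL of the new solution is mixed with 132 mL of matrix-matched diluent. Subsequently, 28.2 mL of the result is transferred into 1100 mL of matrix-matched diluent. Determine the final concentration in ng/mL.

9.64 ng/mL

Overall dilution factor = 8 × 6.010 × 25.09 × 40.01 = 4.83 × 10⁴.
465 μg/mL / 4.83 × 10⁴ = 9.64 × 10⁻³ μg/mL = 9.64 ng/mL.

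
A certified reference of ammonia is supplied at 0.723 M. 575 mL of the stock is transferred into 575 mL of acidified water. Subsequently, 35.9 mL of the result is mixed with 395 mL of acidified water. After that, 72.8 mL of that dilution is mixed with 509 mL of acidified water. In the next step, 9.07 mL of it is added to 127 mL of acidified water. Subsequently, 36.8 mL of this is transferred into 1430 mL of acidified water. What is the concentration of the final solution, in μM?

Overall dilution factor = 2 × 12.00 × 7.992 × 15.00 × 39.86 = 1.15 × 10⁵.
0.723 M / 1.15 × 10⁵ = 6.30 × 10⁻⁶ M = 6.30 μM.

6.30 μM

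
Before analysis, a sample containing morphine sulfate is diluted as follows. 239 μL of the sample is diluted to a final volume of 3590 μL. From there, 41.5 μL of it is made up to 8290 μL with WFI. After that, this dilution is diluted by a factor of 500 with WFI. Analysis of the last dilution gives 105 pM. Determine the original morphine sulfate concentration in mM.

Overall dilution factor = 15.02 × 199.8 × 500 = 1.50 × 10⁶.
Original = 105 pM × 1.50 × 10⁶ = 1.58 × 10⁸ pM = 0.158 mM.

0.158 mM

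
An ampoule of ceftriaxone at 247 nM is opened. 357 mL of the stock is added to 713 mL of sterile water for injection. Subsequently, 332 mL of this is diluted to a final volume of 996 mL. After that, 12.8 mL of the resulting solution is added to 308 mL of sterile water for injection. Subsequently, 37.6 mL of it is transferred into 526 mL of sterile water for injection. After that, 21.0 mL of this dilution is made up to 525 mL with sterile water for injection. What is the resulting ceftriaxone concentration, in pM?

2.92 pM

Overall dilution factor = 2.997 × 3 × 25.06 × 14.99 × 25 = 8.44 × 10⁴.
247 nM / 8.44 × 10⁴ = 2.92 × 10⁻³ nM = 2.92 pM.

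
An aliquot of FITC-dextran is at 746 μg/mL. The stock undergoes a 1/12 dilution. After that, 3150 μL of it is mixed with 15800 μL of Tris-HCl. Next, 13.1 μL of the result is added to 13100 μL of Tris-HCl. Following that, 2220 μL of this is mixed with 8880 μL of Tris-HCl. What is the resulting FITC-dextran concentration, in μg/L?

2.06 μg/L

Overall dilution factor = 12 × 6.016 × 1001 × 5 = 3.61 × 10⁵.
746 μg/mL / 3.61 × 10⁵ = 2.06 × 10⁻³ μg/mL = 2.06 μg/L.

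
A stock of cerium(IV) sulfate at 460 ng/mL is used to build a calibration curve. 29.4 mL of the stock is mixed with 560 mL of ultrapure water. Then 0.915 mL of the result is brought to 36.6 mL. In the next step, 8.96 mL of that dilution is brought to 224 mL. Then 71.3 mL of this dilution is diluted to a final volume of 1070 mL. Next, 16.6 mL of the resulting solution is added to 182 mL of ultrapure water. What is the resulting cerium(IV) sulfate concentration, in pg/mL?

0.128 pg/mL

Overall dilution factor = 20.05 × 40 × 25 × 15.01 × 11.96 = 3.60 × 10⁶.
460 ng/mL / 3.60 × 10⁶ = 1.28 × 10⁻⁴ ng/mL = 0.128 pg/mL.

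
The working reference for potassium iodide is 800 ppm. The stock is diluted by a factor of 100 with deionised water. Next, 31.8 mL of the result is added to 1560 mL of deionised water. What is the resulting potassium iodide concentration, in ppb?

160 ppb

Overall dilution factor = 100 × 50.06 = 5006.
800 ppm / 5006 = 0.160 ppm = 160 ppb.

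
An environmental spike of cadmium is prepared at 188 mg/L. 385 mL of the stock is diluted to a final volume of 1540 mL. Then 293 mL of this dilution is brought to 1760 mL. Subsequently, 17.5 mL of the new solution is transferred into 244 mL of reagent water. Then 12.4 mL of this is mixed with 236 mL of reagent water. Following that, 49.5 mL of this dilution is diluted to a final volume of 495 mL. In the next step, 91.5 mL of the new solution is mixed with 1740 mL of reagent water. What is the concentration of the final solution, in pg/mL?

Overall dilution factor = 4 × 6.007 × 14.94 × 20.03 × 10 × 20.02 = 1.44 × 10⁶.
188 mg/L / 1.44 × 10⁶ = 1.31 × 10⁻⁴ mg/L = 131 pg/mL.

131 pg/mL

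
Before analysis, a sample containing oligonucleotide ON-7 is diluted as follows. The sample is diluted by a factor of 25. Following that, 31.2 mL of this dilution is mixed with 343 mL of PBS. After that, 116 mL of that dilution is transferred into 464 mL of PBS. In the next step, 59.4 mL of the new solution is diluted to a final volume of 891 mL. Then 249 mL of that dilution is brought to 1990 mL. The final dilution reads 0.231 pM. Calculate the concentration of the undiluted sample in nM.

41.5 nM

Overall dilution factor = 25 × 11.99 × 5 × 15 × 7.992 = 1.80 × 10⁵.
Original = 0.231 pM × 1.80 × 10⁵ = 4.15 × 10⁴ pM = 41.5 nM.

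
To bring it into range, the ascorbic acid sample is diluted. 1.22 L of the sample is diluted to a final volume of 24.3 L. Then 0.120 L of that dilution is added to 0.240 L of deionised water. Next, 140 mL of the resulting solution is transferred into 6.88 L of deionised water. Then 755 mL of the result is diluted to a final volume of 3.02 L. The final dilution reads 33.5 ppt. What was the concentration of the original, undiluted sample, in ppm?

Overall dilution factor = 19.92 × 3 × 50.14 × 4 = 1.20 × 10⁴.
Original = 33.5 ppt × 1.20 × 10⁴ = 4.01 × 10⁵ ppt = 0.401 ppm.

0.401 ppm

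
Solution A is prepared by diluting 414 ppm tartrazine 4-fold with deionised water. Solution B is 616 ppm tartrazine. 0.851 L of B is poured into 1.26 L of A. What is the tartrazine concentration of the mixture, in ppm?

C_A = 414 ppm / 4 = 104 ppm.
C_mix = (C_A·V_A + C_B·V_B)/(V_A + V_B) = (104×1.26 + 616×0.851) / 2.111 = 310 ppm.

310 ppm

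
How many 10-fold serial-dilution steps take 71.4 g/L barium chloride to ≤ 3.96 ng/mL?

Need 10ⁿ ≥ 1.80 × 10⁷, so n ≥ log(1.80 × 10⁷)/log(10) = 7.26.
Minimum whole steps: n = 8.

8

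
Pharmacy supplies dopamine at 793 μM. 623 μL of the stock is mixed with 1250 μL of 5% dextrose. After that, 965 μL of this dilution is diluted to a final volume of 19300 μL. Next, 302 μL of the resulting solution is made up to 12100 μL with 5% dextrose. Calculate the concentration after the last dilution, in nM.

Overall dilution factor = 3.006 × 20 × 40.07 = 2409.
793 μM / 2409 = 0.329 μM = 329 nM.

329 nM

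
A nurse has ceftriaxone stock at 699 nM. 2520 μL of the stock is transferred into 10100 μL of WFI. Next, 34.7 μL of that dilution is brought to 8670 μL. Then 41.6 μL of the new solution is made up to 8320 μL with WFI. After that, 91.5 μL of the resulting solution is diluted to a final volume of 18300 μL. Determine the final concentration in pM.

Overall dilution factor = 5.008 × 249.9 × 200 × 200 = 5.01 × 10⁷.
699 nM / 5.01 × 10⁷ = 1.40 × 10⁻⁵ nM = 0.0140 pM.

0.0140 pM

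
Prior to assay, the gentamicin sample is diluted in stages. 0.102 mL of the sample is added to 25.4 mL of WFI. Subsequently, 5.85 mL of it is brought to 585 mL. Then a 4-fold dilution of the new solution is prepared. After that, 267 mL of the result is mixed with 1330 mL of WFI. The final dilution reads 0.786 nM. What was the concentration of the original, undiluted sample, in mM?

Overall dilution factor = 250.0 × 100 × 4 × 5.981 = 5.98 × 10⁵.
Original = 0.786 nM × 5.98 × 10⁵ = 4.70 × 10⁵ nM = 0.470 mM.

0.470 mM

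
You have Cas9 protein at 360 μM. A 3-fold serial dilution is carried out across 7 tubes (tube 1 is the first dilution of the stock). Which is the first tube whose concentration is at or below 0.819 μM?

Tube n has concentration 360 μM / 3ⁿ.
Need 3ⁿ ≥ 360 μM / 0.819 μM = 440, so n ≥ 5.54.
First such tube: n = 6.

tube 6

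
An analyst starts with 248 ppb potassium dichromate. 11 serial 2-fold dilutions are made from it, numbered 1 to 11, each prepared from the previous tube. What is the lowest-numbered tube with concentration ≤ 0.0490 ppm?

tube 3

Tube n has concentration 248 ppb / 2ⁿ.
Need 2ⁿ ≥ 248 ppb / 0.0490 ppm = 5.06, so n ≥ 2.34.
First such tube: n = 3.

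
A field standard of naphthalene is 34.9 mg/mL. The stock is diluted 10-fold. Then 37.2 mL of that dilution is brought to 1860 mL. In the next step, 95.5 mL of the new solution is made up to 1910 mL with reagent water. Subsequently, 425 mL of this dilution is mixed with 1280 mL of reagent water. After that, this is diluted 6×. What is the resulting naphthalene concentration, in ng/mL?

145 ng/mL

Overall dilution factor = 10 × 50 × 20 × 4.012 × 6 = 2.41 × 10⁵.
34.9 mg/mL / 2.41 × 10⁵ = 1.45 × 10⁻⁴ mg/mL = 145 ng/mL.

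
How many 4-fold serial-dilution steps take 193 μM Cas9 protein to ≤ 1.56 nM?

9

Need 4ⁿ ≥ 1.24 × 10⁵, so n ≥ log(1.24 × 10⁵)/log(4) = 8.46.
Minimum whole steps: n = 9.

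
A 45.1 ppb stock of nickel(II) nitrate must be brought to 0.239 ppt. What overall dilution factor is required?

1.89 × 10⁵

Factor = C₀/C_target = 45.1 ppb / 0.239 ppt = 1.89 × 10⁵.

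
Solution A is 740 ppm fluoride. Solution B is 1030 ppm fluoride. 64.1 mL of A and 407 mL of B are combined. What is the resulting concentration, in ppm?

991 ppm

C_mix = (C_A·V_A + C_B·V_B)/(V_A + V_B) = (740×64.1 + 1030×407) / 471.1 = 991 ppm.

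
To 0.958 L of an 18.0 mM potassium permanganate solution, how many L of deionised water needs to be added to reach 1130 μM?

1130 μM = 1.13 mM.
V₂ = C₁V₁/C₂ = 18.0 × 0.958 / 1.13 = 15.3 L.
Diluent to add = V₂ − V₁ = 15.3 − 0.958 = 14.3 L.

14.3 L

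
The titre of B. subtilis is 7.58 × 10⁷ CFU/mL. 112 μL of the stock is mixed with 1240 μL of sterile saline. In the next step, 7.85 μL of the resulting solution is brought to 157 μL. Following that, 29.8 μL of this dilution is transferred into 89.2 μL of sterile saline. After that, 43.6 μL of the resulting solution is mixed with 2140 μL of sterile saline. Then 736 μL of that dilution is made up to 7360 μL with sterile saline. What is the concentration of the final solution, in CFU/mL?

157 CFU/mL

Overall dilution factor = 12.07 × 20 × 3.993 × 50.08 × 10 = 4.83 × 10⁵.
7.58 × 10⁷ CFU/mL / 4.83 × 10⁵ = 157 CFU/mL.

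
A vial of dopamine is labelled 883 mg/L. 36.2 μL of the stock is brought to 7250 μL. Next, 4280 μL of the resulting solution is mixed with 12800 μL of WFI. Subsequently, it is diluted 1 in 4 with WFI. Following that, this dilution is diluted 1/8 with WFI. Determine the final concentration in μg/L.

Overall dilution factor = 200.3 × 3.991 × 4 × 8 = 2.56 × 10⁴.
883 mg/L / 2.56 × 10⁴ = 0.0345 mg/L = 34.5 μg/L.

34.5 μg/L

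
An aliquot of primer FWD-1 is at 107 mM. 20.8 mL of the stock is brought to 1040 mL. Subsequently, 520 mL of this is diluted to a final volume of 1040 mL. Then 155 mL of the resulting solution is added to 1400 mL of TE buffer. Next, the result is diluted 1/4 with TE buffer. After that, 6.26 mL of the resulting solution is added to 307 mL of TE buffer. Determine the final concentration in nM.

Overall dilution factor = 50 × 2 × 10.03 × 4 × 50.04 = 2.01 × 10⁵.
107 mM / 2.01 × 10⁵ = 5.33 × 10⁻⁴ mM = 533 nM.

533 nM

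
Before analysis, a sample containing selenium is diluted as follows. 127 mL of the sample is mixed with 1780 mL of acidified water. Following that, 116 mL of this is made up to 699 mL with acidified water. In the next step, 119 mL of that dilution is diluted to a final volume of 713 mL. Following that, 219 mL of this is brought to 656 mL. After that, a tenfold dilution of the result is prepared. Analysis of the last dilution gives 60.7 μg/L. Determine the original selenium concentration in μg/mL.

Overall dilution factor = 15.02 × 6.026 × 5.992 × 2.995 × 10 = 1.62 × 10⁴.
Original = 60.7 μg/L × 1.62 × 10⁴ = 9.86 × 10⁵ μg/L = 986 μg/mL.

986 μg/mL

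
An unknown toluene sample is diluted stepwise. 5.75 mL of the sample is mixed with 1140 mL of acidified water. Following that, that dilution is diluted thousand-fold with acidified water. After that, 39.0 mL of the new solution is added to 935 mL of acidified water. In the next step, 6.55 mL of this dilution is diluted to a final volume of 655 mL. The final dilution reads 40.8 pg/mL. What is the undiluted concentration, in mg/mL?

Overall dilution factor = 199.3 × 1000 × 24.97 × 100 = 4.98 × 10⁸.
Original = 40.8 pg/mL × 4.98 × 10⁸ = 2.03 × 10¹⁰ pg/mL = 20.3 mg/mL.

20.3 mg/mL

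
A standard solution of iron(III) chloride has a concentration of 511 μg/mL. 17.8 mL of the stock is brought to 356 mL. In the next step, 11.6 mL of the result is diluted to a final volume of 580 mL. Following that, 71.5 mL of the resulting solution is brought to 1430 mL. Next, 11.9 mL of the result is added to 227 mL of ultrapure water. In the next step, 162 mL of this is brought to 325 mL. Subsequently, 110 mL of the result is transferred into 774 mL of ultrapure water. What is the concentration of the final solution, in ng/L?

78.9 ng/L

Overall dilution factor = 20 × 50 × 20 × 20.08 × 2.006 × 8.036 = 6.47 × 10⁶.
511 μg/mL / 6.47 × 10⁶ = 7.89 × 10⁻⁵ μg/mL = 78.9 ng/L.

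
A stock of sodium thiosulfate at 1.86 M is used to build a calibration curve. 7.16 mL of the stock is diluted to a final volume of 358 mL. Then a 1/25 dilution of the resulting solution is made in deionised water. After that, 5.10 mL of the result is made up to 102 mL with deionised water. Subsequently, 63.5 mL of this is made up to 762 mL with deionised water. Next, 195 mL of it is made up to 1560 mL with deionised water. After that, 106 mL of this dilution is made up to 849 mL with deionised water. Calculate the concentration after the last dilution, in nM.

96.8 nM

Overall dilution factor = 50 × 25 × 20 × 12 × 8 × 8.009 = 1.92 × 10⁷.
1.86 M / 1.92 × 10⁷ = 9.68 × 10⁻⁸ M = 96.8 nM.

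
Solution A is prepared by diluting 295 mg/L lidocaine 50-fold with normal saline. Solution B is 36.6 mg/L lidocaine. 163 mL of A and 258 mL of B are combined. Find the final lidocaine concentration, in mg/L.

24.7 mg/L

C_A = 295 mg/L / 50 = 5.90 mg/L.
C_mix = (C_A·V_A + C_B·V_B)/(V_A + V_B) = (5.90×163 + 36.6×258) / 421.0 = 24.7 mg/L.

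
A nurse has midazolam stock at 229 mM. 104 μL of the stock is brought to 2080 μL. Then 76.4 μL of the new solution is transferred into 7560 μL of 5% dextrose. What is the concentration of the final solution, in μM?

Overall dilution factor = 20 × 99.95 = 1999.
229 mM / 1999 = 0.115 mM = 115 μM.

115 μM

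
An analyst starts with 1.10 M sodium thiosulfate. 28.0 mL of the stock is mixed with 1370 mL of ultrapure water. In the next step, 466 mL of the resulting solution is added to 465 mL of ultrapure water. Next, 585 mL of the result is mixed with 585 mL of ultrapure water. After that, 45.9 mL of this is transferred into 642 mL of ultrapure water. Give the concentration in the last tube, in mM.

Overall dilution factor = 49.93 × 1.998 × 2 × 14.99 = 2990.
1.10 M / 2990 = 3.68 × 10⁻⁴ M = 0.368 mM.

0.368 mM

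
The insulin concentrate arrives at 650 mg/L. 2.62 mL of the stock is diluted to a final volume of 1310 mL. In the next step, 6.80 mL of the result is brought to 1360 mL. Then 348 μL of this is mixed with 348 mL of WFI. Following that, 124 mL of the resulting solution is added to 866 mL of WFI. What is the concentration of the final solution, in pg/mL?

0.813 pg/mL

Overall dilution factor = 500 × 200 × 1001 × 7.984 = 7.99 × 10⁸.
650 mg/L / 7.99 × 10⁸ = 8.13 × 10⁻⁷ mg/L = 0.813 pg/mL.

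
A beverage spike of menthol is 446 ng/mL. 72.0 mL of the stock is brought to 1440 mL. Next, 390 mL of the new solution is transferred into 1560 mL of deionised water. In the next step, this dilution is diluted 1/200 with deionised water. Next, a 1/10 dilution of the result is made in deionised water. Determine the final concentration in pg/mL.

Overall dilution factor = 20 × 5 × 200 × 10 = 2.00 × 10⁵.
446 ng/mL / 2.00 × 10⁵ = 2.23 × 10⁻³ ng/mL = 2.23 pg/mL.

2.23 pg/mL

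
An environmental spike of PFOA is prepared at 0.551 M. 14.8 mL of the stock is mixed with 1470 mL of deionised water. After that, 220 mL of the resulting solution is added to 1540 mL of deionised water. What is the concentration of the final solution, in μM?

687 μM

Overall dilution factor = 100.3 × 8 = 803.
0.551 M / 803 = 6.87 × 10⁻⁴ M = 687 μM.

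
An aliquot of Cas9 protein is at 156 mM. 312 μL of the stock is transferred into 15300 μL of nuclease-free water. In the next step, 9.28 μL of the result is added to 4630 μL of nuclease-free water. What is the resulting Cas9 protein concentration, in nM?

6240 nM

Overall dilution factor = 50.04 × 499.9 = 2.50 × 10⁴.
156 mM / 2.50 × 10⁴ = 6.24 × 10⁻³ mM = 6240 nM.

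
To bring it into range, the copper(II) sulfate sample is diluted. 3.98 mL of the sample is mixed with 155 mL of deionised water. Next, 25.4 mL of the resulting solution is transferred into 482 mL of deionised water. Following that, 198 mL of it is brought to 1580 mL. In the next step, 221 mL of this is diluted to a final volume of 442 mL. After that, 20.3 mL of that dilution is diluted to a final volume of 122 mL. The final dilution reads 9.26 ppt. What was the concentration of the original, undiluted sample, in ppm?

0.709 ppm

Overall dilution factor = 39.94 × 19.98 × 7.980 × 2 × 6.010 = 7.65 × 10⁴.
Original = 9.26 ppt × 7.65 × 10⁴ = 7.09 × 10⁵ ppt = 0.709 ppm.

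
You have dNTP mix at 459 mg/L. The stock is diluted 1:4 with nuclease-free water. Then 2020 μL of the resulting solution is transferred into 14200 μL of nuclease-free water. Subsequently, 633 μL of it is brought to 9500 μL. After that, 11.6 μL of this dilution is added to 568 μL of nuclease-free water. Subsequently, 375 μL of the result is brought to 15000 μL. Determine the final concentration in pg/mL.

Overall dilution factor = 4 × 8.030 × 15.01 × 49.97 × 40 = 9.63 × 10⁵.
459 mg/L / 9.63 × 10⁵ = 4.76 × 10⁻⁴ mg/L = 476 pg/mL.

476 pg/mL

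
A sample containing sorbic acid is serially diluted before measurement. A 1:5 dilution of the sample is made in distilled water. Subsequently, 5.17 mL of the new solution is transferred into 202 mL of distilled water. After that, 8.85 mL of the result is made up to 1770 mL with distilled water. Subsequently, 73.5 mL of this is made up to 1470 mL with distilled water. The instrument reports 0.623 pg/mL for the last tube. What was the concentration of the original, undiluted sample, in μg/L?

499 μg/L

Overall dilution factor = 5 × 40.07 × 200 × 20 = 8.01 × 10⁵.
Original = 0.623 pg/mL × 8.01 × 10⁵ = 4.99 × 10⁵ pg/mL = 499 μg/L.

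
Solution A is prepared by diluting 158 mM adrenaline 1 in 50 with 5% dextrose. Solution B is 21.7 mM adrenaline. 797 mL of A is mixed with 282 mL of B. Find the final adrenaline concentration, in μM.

8010 μM

C_A = 158 mM / 50 = 3.16 mM.
C_mix = (C_A·V_A + C_B·V_B)/(V_A + V_B) = (3.16×797 + 21.7×282) / 1079 = 8.01 mM = 8010 μM.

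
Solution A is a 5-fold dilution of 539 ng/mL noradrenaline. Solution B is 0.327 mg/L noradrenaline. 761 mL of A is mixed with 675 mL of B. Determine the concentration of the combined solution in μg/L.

211 μg/L

C_A = 539 ng/mL / 5 = 108 ng/mL.
C_B = 0.327 mg/L = 327 ng/mL.
C_mix = (C_A·V_A + C_B·V_B)/(V_A + V_B) = (108×761 + 327×675) / 1436 = 211 ng/mL = 211 μg/L.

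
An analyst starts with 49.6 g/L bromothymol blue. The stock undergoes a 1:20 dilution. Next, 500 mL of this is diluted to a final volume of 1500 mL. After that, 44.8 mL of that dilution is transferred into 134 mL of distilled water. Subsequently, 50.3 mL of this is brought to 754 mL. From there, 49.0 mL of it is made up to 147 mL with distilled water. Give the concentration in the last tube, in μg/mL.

Overall dilution factor = 20 × 3 × 3.991 × 14.99 × 3 = 1.08 × 10⁴.
49.6 g/L / 1.08 × 10⁴ = 4.61 × 10⁻³ g/L = 4.61 μg/mL.

4.61 μg/mL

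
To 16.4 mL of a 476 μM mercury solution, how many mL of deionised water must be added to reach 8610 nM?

8610 nM = 8.61 μM.
V₂ = C₁V₁/C₂ = 476 × 16.4 / 8.61 = 907 mL.
Diluent to add = V₂ − V₁ = 907 − 16.4 = 890 mL.

890 mL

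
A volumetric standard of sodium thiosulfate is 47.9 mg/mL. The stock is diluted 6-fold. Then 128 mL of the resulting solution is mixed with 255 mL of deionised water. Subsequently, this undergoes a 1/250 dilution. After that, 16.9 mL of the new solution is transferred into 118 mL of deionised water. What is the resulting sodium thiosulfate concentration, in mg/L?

1.34 mg/L

Overall dilution factor = 6 × 2.992 × 250 × 7.982 = 3.58 × 10⁴.
47.9 mg/mL / 3.58 × 10⁴ = 1.34 × 10⁻³ mg/mL = 1.34 mg/L.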